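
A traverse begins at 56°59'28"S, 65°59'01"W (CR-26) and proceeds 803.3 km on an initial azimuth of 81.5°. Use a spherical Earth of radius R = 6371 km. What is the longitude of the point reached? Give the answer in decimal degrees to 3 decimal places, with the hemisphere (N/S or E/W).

CR-26: φ = -56.99111°, λ = -65.98361°
δ = d/R = 803.3/6371 = 0.126087 rad
φ₂ = arcsin(sin φ₁ cos δ + cos φ₁ sin δ cos θ)
   = arcsin(-0.83859·0.99206 + 0.54477·0.12575·0.14781) = -55.26570°
λ₂ = λ₁ + atan2(sin θ sin δ cos φ₁, cos δ − sin φ₁ sin φ₂) = -53.37537°

53.375°W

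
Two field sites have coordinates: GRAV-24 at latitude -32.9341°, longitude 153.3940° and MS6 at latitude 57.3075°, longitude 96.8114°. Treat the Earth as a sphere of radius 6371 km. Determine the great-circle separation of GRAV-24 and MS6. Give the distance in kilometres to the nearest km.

11342 km

Δφ = 90.2416°,  Δλ = -56.5826°
a = sin²(Δφ/2) + cos φ₁ cos φ₂ sin²(Δλ/2) = 0.603941
c = 2·arcsin(√a) = 1.780206 rad = 101.9983°
d = R·c = 6371 × 1.780206 = 11341.7 km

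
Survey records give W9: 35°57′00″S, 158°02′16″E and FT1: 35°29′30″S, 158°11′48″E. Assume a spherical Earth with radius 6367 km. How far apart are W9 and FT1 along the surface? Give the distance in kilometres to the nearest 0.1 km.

52.9 km

W9: φ = -35.95000°, λ = +158.03778°
FT1: φ = -35.49167°, λ = +158.19667°
Δφ = 0.4583°,  Δλ = 0.1589°
a = sin²(Δφ/2) + cos φ₁ cos φ₂ sin²(Δλ/2) = 0.000017
c = 2·arcsin(√a) = 0.008310 rad = 0.4761°
d = R·c = 6367 × 0.008310 = 52.9 km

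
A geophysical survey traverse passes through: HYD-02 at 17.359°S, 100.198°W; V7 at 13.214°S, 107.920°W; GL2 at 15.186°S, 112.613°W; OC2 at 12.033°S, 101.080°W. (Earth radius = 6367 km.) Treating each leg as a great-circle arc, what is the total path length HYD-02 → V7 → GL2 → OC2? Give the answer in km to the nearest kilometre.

HYD-02→V7: c = 0.148743 rad, d = 947.04 km
V7→GL2: c = 0.086538 rad, d = 550.99 km
GL2→OC2: c = 0.203184 rad, d = 1293.67 km
Total = 947.04 + 550.99 + 1293.67 = 2791.71 km

2792 km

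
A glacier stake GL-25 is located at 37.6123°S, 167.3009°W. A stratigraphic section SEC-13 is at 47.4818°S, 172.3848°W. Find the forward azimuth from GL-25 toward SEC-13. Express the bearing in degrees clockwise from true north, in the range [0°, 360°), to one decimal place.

Δλ = -5.0839°
y = sin Δλ · cos φ₂ = -0.059888
x = cos φ₁ sin φ₂ − sin φ₁ cos φ₂ cos Δλ = -0.173027
θ = atan2(y, x) = -160.9084° → 199.0916° (mod 360°)

199.1°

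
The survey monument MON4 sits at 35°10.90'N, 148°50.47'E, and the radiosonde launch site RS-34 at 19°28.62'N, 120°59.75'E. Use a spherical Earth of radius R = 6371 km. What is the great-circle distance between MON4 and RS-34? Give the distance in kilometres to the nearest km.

3240 km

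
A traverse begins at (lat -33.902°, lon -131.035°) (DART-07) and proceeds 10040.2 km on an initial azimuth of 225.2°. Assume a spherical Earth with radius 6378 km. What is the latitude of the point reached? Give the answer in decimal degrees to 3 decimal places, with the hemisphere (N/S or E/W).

35.658°S

δ = d/R = 10040.2/6378 = 1.574193 rad
φ₂ = arcsin(sin φ₁ cos δ + cos φ₁ sin δ cos θ)
   = arcsin(-0.55777·-0.00340 + 0.82999·0.99999·-0.70463) = -35.65785°
λ₂ = λ₁ + atan2(sin θ sin δ cos φ₁, cos δ − sin φ₁ sin φ₂) = 109.80933°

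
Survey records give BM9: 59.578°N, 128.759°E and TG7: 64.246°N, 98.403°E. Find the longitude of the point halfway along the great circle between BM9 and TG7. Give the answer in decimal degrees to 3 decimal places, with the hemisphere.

114.768°E

Bx = cos φ₂ cos Δλ = 0.374938,  By = cos φ₂ sin Δλ = -0.219588
φₘ = atan2(sin φ₁ + sin φ₂, √((cos φ₁ + Bx)² + By²)) = 62.74359°
λₘ = λ₁ + atan2(By, cos φ₁ + Bx) = 114.76791°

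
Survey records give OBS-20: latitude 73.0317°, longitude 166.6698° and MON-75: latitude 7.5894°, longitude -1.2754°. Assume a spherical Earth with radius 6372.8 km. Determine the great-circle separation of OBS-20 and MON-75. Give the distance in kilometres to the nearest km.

Δφ = -65.4423°,  Δλ = -167.9452°
a = sin²(Δφ/2) + cos φ₁ cos φ₂ sin²(Δλ/2) = 0.578292
c = 2·arcsin(√a) = 1.728027 rad = 99.0086°
d = R·c = 6372.8 × 1.728027 = 11012.4 km

11012 km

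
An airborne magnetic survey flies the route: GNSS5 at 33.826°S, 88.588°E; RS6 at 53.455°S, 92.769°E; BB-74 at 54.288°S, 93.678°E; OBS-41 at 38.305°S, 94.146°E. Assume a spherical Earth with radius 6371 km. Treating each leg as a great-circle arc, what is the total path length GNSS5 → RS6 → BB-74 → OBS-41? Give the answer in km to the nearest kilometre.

GNSS5→RS6: c = 0.346488 rad, d = 2207.48 km
RS6→BB-74: c = 0.017287 rad, d = 110.14 km
BB-74→OBS-41: c = 0.279011 rad, d = 1777.58 km
Total = 2207.48 + 110.14 + 1777.58 = 4095.20 km

4095 km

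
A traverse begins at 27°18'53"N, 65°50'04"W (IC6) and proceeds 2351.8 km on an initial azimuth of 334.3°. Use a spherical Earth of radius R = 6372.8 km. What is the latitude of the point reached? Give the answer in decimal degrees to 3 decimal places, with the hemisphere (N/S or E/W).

45.789°N

IC6: φ = +27.31472°, λ = -65.83444°
δ = d/R = 2351.8/6372.8 = 0.369037 rad
φ₂ = arcsin(sin φ₁ cos δ + cos φ₁ sin δ cos θ)
   = arcsin(0.45888·0.93268 + 0.88850·0.36072·0.90108) = 45.78900°
λ₂ = λ₁ + atan2(sin θ sin δ cos φ₁, cos δ − sin φ₁ sin φ₂) = -78.79814°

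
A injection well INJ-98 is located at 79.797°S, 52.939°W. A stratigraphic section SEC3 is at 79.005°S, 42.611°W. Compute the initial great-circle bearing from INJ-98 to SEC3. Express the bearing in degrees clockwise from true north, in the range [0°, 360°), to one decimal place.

Δλ = 10.3280°
y = sin Δλ · cos φ₂ = 0.034193
x = cos φ₁ sin φ₂ − sin φ₁ cos φ₂ cos Δλ = 0.010781
θ = atan2(y, x) = 72.4999° → 72.4999° (mod 360°)

72.5°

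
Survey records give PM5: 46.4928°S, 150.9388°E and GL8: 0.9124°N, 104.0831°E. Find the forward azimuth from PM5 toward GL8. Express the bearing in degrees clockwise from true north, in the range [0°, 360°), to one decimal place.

304.8°

Δλ = -46.8557°
y = sin Δλ · cos φ₂ = -0.729541
x = cos φ₁ sin φ₂ − sin φ₁ cos φ₂ cos Δλ = 0.506879
θ = atan2(y, x) = -55.2087° → 304.7913° (mod 360°)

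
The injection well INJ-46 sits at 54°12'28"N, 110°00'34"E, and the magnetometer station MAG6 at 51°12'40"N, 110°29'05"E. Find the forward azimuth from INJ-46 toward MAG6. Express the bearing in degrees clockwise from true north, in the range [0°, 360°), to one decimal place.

INJ-46: φ = +54.20778°, λ = +110.00944°
MAG6: φ = +51.21111°, λ = +110.48472°
Δλ = 0.4753°
y = sin Δλ · cos φ₂ = 0.005196
x = cos φ₁ sin φ₂ − sin φ₁ cos φ₂ cos Δλ = -0.052260
θ = atan2(y, x) = 174.3215° → 174.3215° (mod 360°)

174.3°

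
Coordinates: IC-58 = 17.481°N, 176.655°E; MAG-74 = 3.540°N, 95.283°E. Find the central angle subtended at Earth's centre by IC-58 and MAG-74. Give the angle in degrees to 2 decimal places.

Δφ = -13.9410°,  Δλ = -81.3720°
a = sin²(Δφ/2) + cos φ₁ cos φ₂ sin²(Δλ/2) = 0.419318
c = 2·arcsin(√a) = 1.408723 rad = 80.7139°

80.71°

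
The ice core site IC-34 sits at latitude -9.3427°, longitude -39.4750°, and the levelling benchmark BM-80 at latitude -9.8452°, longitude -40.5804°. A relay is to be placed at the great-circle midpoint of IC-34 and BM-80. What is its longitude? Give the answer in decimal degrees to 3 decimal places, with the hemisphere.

Bx = cos φ₂ cos Δλ = 0.985090,  By = cos φ₂ sin Δλ = -0.019008
φₘ = atan2(sin φ₁ + sin φ₂, √((cos φ₁ + Bx)² + By²)) = -9.59439°
λₘ = λ₁ + atan2(By, cos φ₁ + Bx) = -40.02729°

40.027°W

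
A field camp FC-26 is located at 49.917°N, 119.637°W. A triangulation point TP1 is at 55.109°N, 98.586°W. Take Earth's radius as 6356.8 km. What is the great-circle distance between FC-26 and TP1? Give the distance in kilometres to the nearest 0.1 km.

Δφ = 5.1920°,  Δλ = 21.0510°
a = sin²(Δφ/2) + cos φ₁ cos φ₂ sin²(Δλ/2) = 0.014342
c = 2·arcsin(√a) = 0.240093 rad = 13.7563°
d = R·c = 6356.8 × 0.240093 = 1526.2 km

1526.2 km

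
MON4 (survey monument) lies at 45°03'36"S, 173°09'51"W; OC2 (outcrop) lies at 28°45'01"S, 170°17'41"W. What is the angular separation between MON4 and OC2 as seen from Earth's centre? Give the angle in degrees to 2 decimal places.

MON4: φ = -45.06000°, λ = -173.16417°
OC2: φ = -28.75028°, λ = -170.29472°
Δφ = 16.3097°,  Δλ = 2.8694°
a = sin²(Δφ/2) + cos φ₁ cos φ₂ sin²(Δλ/2) = 0.020509
c = 2·arcsin(√a) = 0.287410 rad = 16.4674°

16.47°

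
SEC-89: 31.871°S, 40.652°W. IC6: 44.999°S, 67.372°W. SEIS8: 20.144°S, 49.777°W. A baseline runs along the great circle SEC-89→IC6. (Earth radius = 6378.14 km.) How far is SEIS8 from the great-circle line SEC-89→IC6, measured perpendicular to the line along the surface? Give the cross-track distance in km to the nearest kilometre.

1589 km

δ₁₃ = central angle SEC-89→SEIS8 = 0.249495 rad  (haversine)
θ₁₃ = bearing SEC-89→SEIS8 = 322.915°,  θ₁₂ = bearing SEC-89→IC6 = 229.978°
dₓₜ = R·arcsin(sin δ₁₃ · sin(θ₁₃ − θ₁₂)) = 6378.14·arcsin(0.24691·sin(92.938°)) = 1589.180 km
|dₓₜ| = 1589.180 km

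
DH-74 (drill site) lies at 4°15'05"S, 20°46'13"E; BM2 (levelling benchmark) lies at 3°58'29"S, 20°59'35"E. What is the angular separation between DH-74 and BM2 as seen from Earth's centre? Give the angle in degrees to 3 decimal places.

0.355°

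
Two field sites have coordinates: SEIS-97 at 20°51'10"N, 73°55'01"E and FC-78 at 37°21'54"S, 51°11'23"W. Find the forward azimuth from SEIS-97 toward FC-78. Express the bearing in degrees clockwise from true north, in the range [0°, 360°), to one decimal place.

238.1°

SEIS-97: φ = +20.85278°, λ = +73.91694°
FC-78: φ = -37.36500°, λ = -51.18972°
Δλ = -125.1067°
y = sin Δλ · cos φ₂ = -0.650200
x = cos φ₁ sin φ₂ − sin φ₁ cos φ₂ cos Δλ = -0.404432
θ = atan2(y, x) = -121.8821° → 238.1179° (mod 360°)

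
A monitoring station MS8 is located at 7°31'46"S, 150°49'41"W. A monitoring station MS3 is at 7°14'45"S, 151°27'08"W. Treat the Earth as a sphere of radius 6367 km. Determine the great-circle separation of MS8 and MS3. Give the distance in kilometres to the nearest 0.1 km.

75.7 km

MS8: φ = -7.52944°, λ = -150.82806°
MS3: φ = -7.24583°, λ = -151.45222°
Δφ = 0.2836°,  Δλ = -0.6242°
a = sin²(Δφ/2) + cos φ₁ cos φ₂ sin²(Δλ/2) = 0.000035
c = 2·arcsin(√a) = 0.011883 rad = 0.6809°
d = R·c = 6367 × 0.011883 = 75.7 km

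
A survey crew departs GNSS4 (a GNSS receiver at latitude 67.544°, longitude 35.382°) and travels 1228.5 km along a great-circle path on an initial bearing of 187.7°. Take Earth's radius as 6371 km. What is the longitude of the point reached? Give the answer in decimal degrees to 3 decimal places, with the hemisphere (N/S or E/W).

32.711°E

δ = d/R = 1228.5/6371 = 0.192827 rad
φ₂ = arcsin(sin φ₁ cos δ + cos φ₁ sin δ cos θ)
   = arcsin(0.92417·0.98147 + 0.38197·0.19163·-0.99098) = 56.56440°
λ₂ = λ₁ + atan2(sin θ sin δ cos φ₁, cos δ − sin φ₁ sin φ₂) = 32.71107°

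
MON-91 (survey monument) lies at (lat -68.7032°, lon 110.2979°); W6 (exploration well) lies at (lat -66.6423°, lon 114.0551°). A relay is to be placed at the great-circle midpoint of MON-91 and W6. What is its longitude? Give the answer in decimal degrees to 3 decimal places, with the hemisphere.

Bx = cos φ₂ cos Δλ = 0.395618,  By = cos φ₂ sin Δλ = 0.025980
φₘ = atan2(sin φ₁ + sin φ₂, √((cos φ₁ + Bx)² + By²)) = -67.68355°
λₘ = λ₁ + atan2(By, cos φ₁ + Bx) = 112.25881°

112.259°E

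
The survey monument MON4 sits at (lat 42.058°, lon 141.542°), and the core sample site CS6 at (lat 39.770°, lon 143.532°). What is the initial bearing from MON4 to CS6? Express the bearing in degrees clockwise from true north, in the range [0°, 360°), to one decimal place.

146.0°

Δλ = 1.9900°
y = sin Δλ · cos φ₂ = 0.026690
x = cos φ₁ sin φ₂ − sin φ₁ cos φ₂ cos Δλ = -0.039612
θ = atan2(y, x) = 146.0281° → 146.0281° (mod 360°)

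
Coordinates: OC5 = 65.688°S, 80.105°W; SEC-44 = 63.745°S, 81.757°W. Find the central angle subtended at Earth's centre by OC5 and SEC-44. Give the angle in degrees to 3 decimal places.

2.067°

Δφ = 1.9430°,  Δλ = -1.6520°
a = sin²(Δφ/2) + cos φ₁ cos φ₂ sin²(Δλ/2) = 0.000325
c = 2·arcsin(√a) = 0.036075 rad = 2.0670°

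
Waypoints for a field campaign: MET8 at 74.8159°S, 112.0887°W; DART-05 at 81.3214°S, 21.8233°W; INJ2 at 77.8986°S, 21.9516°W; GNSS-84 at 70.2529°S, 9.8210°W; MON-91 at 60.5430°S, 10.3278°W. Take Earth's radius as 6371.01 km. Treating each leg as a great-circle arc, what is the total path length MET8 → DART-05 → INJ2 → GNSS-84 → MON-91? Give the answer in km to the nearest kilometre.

MET8→DART-05: c = 0.304969 rad, d = 1942.96 km
DART-05→INJ2: c = 0.059740 rad, d = 380.61 km
INJ2→GNSS-84: c = 0.144846 rad, d = 922.82 km
GNSS-84→MON-91: c = 0.169508 rad, d = 1079.94 km
Total = 1942.96 + 380.61 + 922.82 + 1079.94 = 4326.32 km

4326 km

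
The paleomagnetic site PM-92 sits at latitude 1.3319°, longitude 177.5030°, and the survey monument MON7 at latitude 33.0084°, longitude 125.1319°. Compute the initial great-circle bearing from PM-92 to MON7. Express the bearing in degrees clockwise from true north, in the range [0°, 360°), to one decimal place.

308.7°

Δλ = -52.3711°
y = sin Δλ · cos φ₂ = -0.664149
x = cos φ₁ sin φ₂ − sin φ₁ cos φ₂ cos Δλ = 0.532714
θ = atan2(y, x) = -51.2669° → 308.7331° (mod 360°)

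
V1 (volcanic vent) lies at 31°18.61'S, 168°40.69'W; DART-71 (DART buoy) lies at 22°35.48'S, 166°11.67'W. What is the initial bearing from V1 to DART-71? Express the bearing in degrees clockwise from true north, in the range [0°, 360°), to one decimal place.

V1: φ = -31.31017°, λ = -168.67817°
DART-71: φ = -22.59133°, λ = -166.19450°
Δλ = 2.4837°
y = sin Δλ · cos φ₂ = 0.040009
x = cos φ₁ sin φ₂ − sin φ₁ cos φ₂ cos Δλ = 0.151135
θ = atan2(y, x) = 14.8276° → 14.8276° (mod 360°)

14.8°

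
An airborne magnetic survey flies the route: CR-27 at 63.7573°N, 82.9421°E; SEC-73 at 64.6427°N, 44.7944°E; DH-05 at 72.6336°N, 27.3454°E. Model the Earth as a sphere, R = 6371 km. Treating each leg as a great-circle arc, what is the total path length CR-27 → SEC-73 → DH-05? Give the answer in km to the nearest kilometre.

2947 km

CR-27→SEC-73: c = 0.285802 rad, d = 1820.84 km
SEC-73→DH-05: c = 0.176820 rad, d = 1126.52 km
Total = 1820.84 + 1126.52 = 2947.36 km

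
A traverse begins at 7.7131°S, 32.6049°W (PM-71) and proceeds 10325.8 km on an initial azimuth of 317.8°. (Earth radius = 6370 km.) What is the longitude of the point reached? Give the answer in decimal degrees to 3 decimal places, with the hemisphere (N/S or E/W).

δ = d/R = 10325.8/6370 = 1.621005 rad
φ₂ = arcsin(sin φ₁ cos δ + cos φ₁ sin δ cos θ)
   = arcsin(-0.13421·-0.05019 + 0.99095·0.99874·0.74080) = 47.72399°
λ₂ = λ₁ + atan2(sin θ sin δ cos φ₁, cos δ − sin φ₁ sin φ₂) = -118.37933°

118.379°W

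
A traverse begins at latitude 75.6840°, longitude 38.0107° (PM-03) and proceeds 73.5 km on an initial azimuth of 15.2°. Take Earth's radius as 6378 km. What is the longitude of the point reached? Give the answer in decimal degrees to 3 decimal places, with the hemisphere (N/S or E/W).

δ = d/R = 73.5/6378 = 0.011524 rad
φ₂ = arcsin(sin φ₁ cos δ + cos φ₁ sin δ cos θ)
   = arcsin(0.96895·0.99993 + 0.24727·0.01152·0.96502) = 76.32010°
λ₂ = λ₁ + atan2(sin θ sin δ cos φ₁, cos δ − sin φ₁ sin φ₂) = 38.74271°

38.743°E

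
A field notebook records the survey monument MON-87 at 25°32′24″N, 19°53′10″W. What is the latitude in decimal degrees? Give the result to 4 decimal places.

25° + 32′/60 + 24″/3600 = 25 + 0.53333 + 0.00667 = 25.5400°

25.5400°N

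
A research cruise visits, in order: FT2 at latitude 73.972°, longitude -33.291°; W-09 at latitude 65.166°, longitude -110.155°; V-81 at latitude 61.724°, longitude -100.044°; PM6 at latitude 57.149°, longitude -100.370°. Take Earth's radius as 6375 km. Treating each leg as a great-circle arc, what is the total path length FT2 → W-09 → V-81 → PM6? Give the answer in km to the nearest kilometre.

4036 km

FT2→W-09: c = 0.454219 rad, d = 2895.65 km
W-09→V-81: c = 0.098973 rad, d = 630.95 km
V-81→PM6: c = 0.079901 rad, d = 509.37 km
Total = 2895.65 + 630.95 + 509.37 = 4035.97 km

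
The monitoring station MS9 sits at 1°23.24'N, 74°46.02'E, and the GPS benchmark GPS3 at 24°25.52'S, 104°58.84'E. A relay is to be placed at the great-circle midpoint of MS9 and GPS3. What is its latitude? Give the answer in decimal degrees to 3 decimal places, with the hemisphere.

MS9: φ = +1.38733°, λ = +74.76700°
GPS3: φ = -24.42533°, λ = +104.98067°
Bx = cos φ₂ cos Δλ = 0.786814,  By = cos φ₂ sin Δλ = 0.458188
φₘ = atan2(sin φ₁ + sin φ₂, √((cos φ₁ + Bx)² + By²)) = -11.91881°
λₘ = λ₁ + atan2(By, cos φ₁ + Bx) = 89.15157°

11.919°S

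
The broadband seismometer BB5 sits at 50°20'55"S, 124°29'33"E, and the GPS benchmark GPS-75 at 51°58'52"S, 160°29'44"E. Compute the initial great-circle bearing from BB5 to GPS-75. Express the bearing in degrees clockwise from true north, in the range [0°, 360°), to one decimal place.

108.2°

BB5: φ = -50.34861°, λ = +124.49250°
GPS-75: φ = -51.98111°, λ = +160.49556°
Δλ = 36.0031°
y = sin Δλ · cos φ₂ = 0.362056
x = cos φ₁ sin φ₂ − sin φ₁ cos φ₂ cos Δλ = -0.119072
θ = atan2(y, x) = 108.2049° → 108.2049° (mod 360°)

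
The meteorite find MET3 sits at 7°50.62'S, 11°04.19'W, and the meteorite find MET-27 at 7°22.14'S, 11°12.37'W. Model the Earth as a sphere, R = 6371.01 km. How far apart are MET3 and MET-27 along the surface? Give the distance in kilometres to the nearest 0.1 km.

54.9 km

MET3: φ = -7.84367°, λ = -11.06983°
MET-27: φ = -7.36900°, λ = -11.20617°
Δφ = 0.4747°,  Δλ = -0.1363°
a = sin²(Δφ/2) + cos φ₁ cos φ₂ sin²(Δλ/2) = 0.000019
c = 2·arcsin(√a) = 0.008614 rad = 0.4935°
d = R·c = 6371.01 × 0.008614 = 54.9 km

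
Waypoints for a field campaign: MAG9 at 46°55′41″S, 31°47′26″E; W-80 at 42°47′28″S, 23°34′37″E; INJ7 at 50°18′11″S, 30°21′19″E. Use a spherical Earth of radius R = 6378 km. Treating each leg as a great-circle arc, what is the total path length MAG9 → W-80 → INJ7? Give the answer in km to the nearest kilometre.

MAG9: φ = -46.92806°, λ = +31.79056°
W-80: φ = -42.79111°, λ = +23.57694°
INJ7: φ = -50.30306°, λ = +30.35528°
MAG9→W-80: c = 0.124548 rad, d = 794.37 km
W-80→INJ7: c = 0.154157 rad, d = 983.21 km
Total = 794.37 + 983.21 = 1777.58 km

1778 km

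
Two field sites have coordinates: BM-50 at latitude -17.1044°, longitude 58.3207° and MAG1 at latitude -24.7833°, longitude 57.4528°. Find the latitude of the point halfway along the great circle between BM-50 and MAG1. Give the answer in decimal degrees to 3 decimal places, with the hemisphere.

20.944°S

Bx = cos φ₂ cos Δλ = 0.907796,  By = cos φ₂ sin Δλ = -0.013752
φₘ = atan2(sin φ₁ + sin φ₂, √((cos φ₁ + Bx)² + By²)) = -20.94440°
λₘ = λ₁ + atan2(By, cos φ₁ + Bx) = 57.89790°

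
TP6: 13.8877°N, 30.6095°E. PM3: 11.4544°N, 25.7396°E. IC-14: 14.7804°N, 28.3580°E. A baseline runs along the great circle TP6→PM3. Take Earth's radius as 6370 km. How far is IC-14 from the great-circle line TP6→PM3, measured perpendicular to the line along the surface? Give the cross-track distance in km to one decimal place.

δ₁₃ = central angle TP6→IC-14 = 0.041137 rad  (haversine)
θ₁₃ = bearing TP6→IC-14 = 292.532°,  θ₁₂ = bearing TP6→PM3 = 243.432°
dₓₜ = R·arcsin(sin δ₁₃ · sin(θ₁₃ − θ₁₂)) = 6370·arcsin(0.04113·sin(49.100°)) = 198.042 km
|dₓₜ| = 198.042 km

198.0 km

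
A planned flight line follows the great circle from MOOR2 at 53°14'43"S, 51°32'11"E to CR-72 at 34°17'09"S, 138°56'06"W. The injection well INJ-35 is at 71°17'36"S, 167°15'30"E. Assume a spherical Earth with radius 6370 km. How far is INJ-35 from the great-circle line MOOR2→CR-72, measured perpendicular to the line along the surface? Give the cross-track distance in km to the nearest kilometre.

1177 km

MOOR2: φ = -53.24528°, λ = +51.53639°
CR-72: φ = -34.28583°, λ = -138.93500°
INJ-35: φ = -71.29333°, λ = +167.25833°
δ₁₃ = central angle MOOR2→INJ-35 = 0.829037 rad  (haversine)
θ₁₃ = bearing MOOR2→INJ-35 = 156.927°,  θ₁₂ = bearing MOOR2→CR-72 = 171.358°
dₓₜ = R·arcsin(sin δ₁₃ · sin(θ₁₃ − θ₁₂)) = 6370·arcsin(0.73728·sin(-14.431°)) = -1177.137 km
|dₓₜ| = 1177.137 km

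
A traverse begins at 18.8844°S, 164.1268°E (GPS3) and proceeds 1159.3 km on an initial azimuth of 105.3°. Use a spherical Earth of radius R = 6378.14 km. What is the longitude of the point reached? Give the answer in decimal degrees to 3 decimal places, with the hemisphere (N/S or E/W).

174.914°E

δ = d/R = 1159.3/6378.14 = 0.181761 rad
φ₂ = arcsin(sin φ₁ cos δ + cos φ₁ sin δ cos θ)
   = arcsin(-0.32366·0.98353 + 0.94617·0.18076·-0.26387) = -21.31278°
λ₂ = λ₁ + atan2(sin θ sin δ cos φ₁, cos δ − sin φ₁ sin φ₂) = 174.91361°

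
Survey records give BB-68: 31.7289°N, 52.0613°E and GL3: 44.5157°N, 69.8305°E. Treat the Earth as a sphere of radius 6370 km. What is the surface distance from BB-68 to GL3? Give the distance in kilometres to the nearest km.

Δφ = 12.7868°,  Δλ = 17.7692°
a = sin²(Δφ/2) + cos φ₁ cos φ₂ sin²(Δλ/2) = 0.026867
c = 2·arcsin(√a) = 0.329306 rad = 18.8679°
d = R·c = 6370 × 0.329306 = 2097.7 km

2098 km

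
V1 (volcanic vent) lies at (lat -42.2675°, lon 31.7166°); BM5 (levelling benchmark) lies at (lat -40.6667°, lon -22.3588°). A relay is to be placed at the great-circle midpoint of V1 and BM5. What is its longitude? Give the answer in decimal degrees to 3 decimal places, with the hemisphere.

4.318°E

Bx = cos φ₂ cos Δλ = 0.445035,  By = cos φ₂ sin Δλ = -0.614236
φₘ = atan2(sin φ₁ + sin φ₂, √((cos φ₁ + Bx)² + By²)) = -44.77322°
λₘ = λ₁ + atan2(By, cos φ₁ + Bx) = 4.31790°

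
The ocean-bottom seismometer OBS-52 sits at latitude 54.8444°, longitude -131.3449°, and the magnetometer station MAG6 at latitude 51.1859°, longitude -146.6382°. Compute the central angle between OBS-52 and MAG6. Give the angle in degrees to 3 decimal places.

9.876°

Δφ = -3.6585°,  Δλ = -15.2933°
a = sin²(Δφ/2) + cos φ₁ cos φ₂ sin²(Δλ/2) = 0.007409
c = 2·arcsin(√a) = 0.172366 rad = 9.8758°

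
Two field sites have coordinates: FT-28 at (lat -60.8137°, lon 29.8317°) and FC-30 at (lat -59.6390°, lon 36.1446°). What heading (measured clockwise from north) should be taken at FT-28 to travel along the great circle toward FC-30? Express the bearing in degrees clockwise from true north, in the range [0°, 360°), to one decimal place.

72.2°

Δλ = 6.3129°
y = sin Δλ · cos φ₂ = 0.055578
x = cos φ₁ sin φ₂ − sin φ₁ cos φ₂ cos Δλ = 0.017825
θ = atan2(y, x) = 72.2177° → 72.2177° (mod 360°)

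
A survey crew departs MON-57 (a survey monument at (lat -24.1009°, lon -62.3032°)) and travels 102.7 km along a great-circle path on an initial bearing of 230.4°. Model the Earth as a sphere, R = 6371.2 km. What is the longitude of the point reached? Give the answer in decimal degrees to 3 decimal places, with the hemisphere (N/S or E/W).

δ = d/R = 102.7/6371.2 = 0.016119 rad
φ₂ = arcsin(sin φ₁ cos δ + cos φ₁ sin δ cos θ)
   = arcsin(-0.40834·0.99987 + 0.91283·0.01612·-0.63742) = -24.68761°
λ₂ = λ₁ + atan2(sin θ sin δ cos φ₁, cos δ − sin φ₁ sin φ₂) = -63.08640°

63.086°W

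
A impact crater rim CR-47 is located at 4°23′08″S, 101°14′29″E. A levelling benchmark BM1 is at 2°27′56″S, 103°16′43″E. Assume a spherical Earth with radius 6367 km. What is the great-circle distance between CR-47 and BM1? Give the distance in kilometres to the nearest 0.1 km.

CR-47: φ = -4.38556°, λ = +101.24139°
BM1: φ = -2.46556°, λ = +103.27861°
Δφ = 1.9200°,  Δλ = 2.0372°
a = sin²(Δφ/2) + cos φ₁ cos φ₂ sin²(Δλ/2) = 0.000596
c = 2·arcsin(√a) = 0.048811 rad = 2.7967°
d = R·c = 6367 × 0.048811 = 310.8 km

310.8 km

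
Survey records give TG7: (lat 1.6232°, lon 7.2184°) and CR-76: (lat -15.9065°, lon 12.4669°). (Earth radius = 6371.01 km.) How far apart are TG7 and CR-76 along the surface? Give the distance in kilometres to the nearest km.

Δφ = -17.5297°,  Δλ = 5.2485°
a = sin²(Δφ/2) + cos φ₁ cos φ₂ sin²(Δλ/2) = 0.025235
c = 2·arcsin(√a) = 0.319061 rad = 18.2808°
d = R·c = 6371.01 × 0.319061 = 2032.7 km

2033 km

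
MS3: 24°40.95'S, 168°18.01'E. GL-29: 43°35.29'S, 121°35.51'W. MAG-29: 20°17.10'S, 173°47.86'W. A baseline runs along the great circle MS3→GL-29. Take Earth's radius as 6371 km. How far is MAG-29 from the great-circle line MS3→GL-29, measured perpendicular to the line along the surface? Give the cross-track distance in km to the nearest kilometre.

1423 km

MS3: φ = -24.68250°, λ = +168.30017°
GL-29: φ = -43.58817°, λ = -121.59183°
MAG-29: φ = -20.28500°, λ = -173.79767°
δ₁₃ = central angle MS3→MAG-29 = 0.298458 rad  (haversine)
θ₁₃ = bearing MS3→MAG-29 = 78.681°,  θ₁₂ = bearing MS3→GL-29 = 127.550°
dₓₜ = R·arcsin(sin δ₁₃ · sin(θ₁₃ − θ₁₂)) = 6371·arcsin(0.29405·sin(-48.868°)) = -1422.820 km
|dₓₜ| = 1422.820 km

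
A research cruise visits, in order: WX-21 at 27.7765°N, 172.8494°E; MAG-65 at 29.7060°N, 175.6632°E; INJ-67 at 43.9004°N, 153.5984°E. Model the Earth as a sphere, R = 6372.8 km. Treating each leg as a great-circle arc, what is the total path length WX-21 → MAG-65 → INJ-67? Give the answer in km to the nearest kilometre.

WX-21→MAG-65: c = 0.054661 rad, d = 348.34 km
MAG-65→INJ-67: c = 0.393346 rad, d = 2506.72 km
Total = 348.34 + 2506.72 = 2855.06 km

2855 km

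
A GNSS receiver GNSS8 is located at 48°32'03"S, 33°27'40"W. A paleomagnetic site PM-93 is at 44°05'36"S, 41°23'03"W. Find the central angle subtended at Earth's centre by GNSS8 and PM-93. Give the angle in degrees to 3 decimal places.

GNSS8: φ = -48.53417°, λ = -33.46111°
PM-93: φ = -44.09333°, λ = -41.38417°
Δφ = 4.4408°,  Δλ = -7.9231°
a = sin²(Δφ/2) + cos φ₁ cos φ₂ sin²(Δλ/2) = 0.003771
c = 2·arcsin(√a) = 0.122894 rad = 7.0413°

7.041°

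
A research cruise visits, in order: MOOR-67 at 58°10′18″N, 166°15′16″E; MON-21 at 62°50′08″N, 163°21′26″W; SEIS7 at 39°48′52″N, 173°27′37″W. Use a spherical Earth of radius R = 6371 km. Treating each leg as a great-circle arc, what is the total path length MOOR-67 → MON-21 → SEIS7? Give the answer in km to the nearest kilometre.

4371 km

MOOR-67: φ = +58.17167°, λ = +166.25444°
MON-21: φ = +62.83556°, λ = -163.35722°
SEIS7: φ = +39.81444°, λ = -173.46028°
MOOR-67→MON-21: c = 0.270599 rad, d = 1723.99 km
MON-21→SEIS7: c = 0.415479 rad, d = 2647.02 km
Total = 1723.99 + 2647.02 = 4371.01 km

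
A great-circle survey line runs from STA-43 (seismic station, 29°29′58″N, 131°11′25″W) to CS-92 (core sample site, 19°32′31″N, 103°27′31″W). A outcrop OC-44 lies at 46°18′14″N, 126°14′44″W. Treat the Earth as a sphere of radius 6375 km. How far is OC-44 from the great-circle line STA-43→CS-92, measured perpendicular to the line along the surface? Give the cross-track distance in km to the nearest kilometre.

1914 km

STA-43: φ = +29.49944°, λ = -131.19028°
CS-92: φ = +19.54194°, λ = -103.45861°
OC-44: φ = +46.30389°, λ = -126.24556°
δ₁₃ = central angle STA-43→OC-44 = 0.300936 rad  (haversine)
θ₁₃ = bearing STA-43→OC-44 = 11.589°,  θ₁₂ = bearing STA-43→CS-92 = 105.257°
dₓₜ = R·arcsin(sin δ₁₃ · sin(θ₁₃ − θ₁₂)) = 6375·arcsin(0.29641·sin(-93.668°)) = -1914.417 km
|dₓₜ| = 1914.417 km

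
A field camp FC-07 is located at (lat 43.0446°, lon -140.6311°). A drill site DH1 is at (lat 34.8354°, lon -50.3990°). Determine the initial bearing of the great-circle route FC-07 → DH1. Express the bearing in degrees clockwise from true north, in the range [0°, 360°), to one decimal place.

62.9°

Δλ = 90.2321°
y = sin Δλ · cos φ₂ = 0.820790
x = cos φ₁ sin φ₂ − sin φ₁ cos φ₂ cos Δλ = 0.419731
θ = atan2(y, x) = 62.9160° → 62.9160° (mod 360°)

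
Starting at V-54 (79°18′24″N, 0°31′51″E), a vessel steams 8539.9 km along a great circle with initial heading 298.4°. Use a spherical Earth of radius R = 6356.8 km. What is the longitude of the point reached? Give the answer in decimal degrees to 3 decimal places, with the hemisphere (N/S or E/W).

115.227°W

V-54: φ = +79.30667°, λ = +0.53083°
δ = d/R = 8539.9/6356.8 = 1.343428 rad
φ₂ = arcsin(sin φ₁ cos δ + cos φ₁ sin δ cos θ)
   = arcsin(0.98263·0.22541 + 0.18555·0.97426·0.47562) = 17.90756°
λ₂ = λ₁ + atan2(sin θ sin δ cos φ₁, cos δ − sin φ₁ sin φ₂) = -115.22664°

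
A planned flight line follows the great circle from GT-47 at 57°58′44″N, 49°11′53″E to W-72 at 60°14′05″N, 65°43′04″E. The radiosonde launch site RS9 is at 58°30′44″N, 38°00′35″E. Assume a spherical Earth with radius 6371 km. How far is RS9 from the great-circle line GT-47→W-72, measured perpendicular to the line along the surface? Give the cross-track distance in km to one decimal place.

GT-47: φ = +57.97889°, λ = +49.19806°
W-72: φ = +60.23472°, λ = +65.71778°
RS9: φ = +58.51222°, λ = +38.00972°
δ₁₃ = central angle GT-47→RS9 = 0.103068 rad  (haversine)
θ₁₃ = bearing GT-47→RS9 = 279.920°,  θ₁₂ = bearing GT-47→W-72 = 68.104°
dₓₜ = R·arcsin(sin δ₁₃ · sin(θ₁₃ − θ₁₂)) = 6371·arcsin(0.10289·sin(211.816°)) = -345.740 km
|dₓₜ| = 345.740 km

345.7 km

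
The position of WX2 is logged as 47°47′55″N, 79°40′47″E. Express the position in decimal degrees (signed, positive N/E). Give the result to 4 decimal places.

lat: 47.7986° N → +47.7986°
lon: 79.6797° E → +79.6797°

+47.7986°, +79.6797°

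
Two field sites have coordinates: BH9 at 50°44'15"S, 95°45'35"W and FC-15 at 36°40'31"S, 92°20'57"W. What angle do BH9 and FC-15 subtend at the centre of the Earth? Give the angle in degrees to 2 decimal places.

BH9: φ = -50.73750°, λ = -95.75972°
FC-15: φ = -36.67528°, λ = -92.34917°
Δφ = 14.0622°,  Δλ = 3.4106°
a = sin²(Δφ/2) + cos φ₁ cos φ₂ sin²(Δλ/2) = 0.015433
c = 2·arcsin(√a) = 0.249105 rad = 14.2727°

14.27°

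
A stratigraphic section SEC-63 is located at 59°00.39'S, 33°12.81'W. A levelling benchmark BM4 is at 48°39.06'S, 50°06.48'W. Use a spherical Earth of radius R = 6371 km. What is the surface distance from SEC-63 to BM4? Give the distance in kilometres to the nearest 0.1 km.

1589.7 km

SEC-63: φ = -59.00650°, λ = -33.21350°
BM4: φ = -48.65100°, λ = -50.10800°
Δφ = 10.3555°,  Δλ = -16.8945°
a = sin²(Δφ/2) + cos φ₁ cos φ₂ sin²(Δλ/2) = 0.015485
c = 2·arcsin(√a) = 0.249528 rad = 14.2969°
d = R·c = 6371 × 0.249528 = 1589.7 km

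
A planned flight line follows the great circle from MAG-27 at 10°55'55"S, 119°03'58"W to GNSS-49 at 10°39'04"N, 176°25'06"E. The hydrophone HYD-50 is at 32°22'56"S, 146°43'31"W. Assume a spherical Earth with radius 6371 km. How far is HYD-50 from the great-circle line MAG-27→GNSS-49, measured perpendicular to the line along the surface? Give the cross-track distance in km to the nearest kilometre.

MAG-27: φ = -10.93194°, λ = -119.06611°
GNSS-49: φ = +10.65111°, λ = +176.41833°
HYD-50: φ = -32.38222°, λ = -146.72528°
δ₁₃ = central angle MAG-27→HYD-50 = 0.580877 rad  (haversine)
θ₁₃ = bearing MAG-27→HYD-50 = 225.593°,  θ₁₂ = bearing MAG-27→GNSS-49 = 286.433°
dₓₜ = R·arcsin(sin δ₁₃ · sin(θ₁₃ − θ₁₂)) = 6371·arcsin(0.54876·sin(-60.841°)) = -3183.954 km
|dₓₜ| = 3183.954 km

3184 km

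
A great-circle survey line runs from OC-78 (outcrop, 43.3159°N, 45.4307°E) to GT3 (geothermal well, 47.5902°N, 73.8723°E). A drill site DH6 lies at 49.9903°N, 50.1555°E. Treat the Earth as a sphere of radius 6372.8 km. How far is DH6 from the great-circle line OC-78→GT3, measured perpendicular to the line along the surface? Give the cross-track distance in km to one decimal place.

569.0 km

δ₁₃ = central angle OC-78→DH6 = 0.129450 rad  (haversine)
θ₁₃ = bearing OC-78→DH6 = 24.220°,  θ₁₂ = bearing OC-78→GT3 = 67.908°
dₓₜ = R·arcsin(sin δ₁₃ · sin(θ₁₃ − θ₁₂)) = 6372.8·arcsin(0.12909·sin(-43.688°)) = -568.992 km
|dₓₜ| = 568.992 km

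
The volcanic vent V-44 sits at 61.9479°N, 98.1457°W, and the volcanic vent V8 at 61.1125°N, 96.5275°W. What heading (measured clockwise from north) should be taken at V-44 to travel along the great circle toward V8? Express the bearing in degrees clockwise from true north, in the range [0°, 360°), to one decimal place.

136.6°

Δλ = 1.6182°
y = sin Δλ · cos φ₂ = 0.013642
x = cos φ₁ sin φ₂ − sin φ₁ cos φ₂ cos Δλ = -0.014410
θ = atan2(y, x) = 136.5679° → 136.5679° (mod 360°)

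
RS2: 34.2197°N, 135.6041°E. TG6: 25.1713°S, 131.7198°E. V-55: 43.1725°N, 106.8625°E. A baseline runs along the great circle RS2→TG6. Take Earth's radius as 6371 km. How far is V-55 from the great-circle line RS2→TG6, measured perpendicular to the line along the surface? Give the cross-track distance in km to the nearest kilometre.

2377 km

δ₁₃ = central angle RS2→V-55 = 0.418942 rad  (haversine)
θ₁₃ = bearing RS2→V-55 = 300.449°,  θ₁₂ = bearing RS2→TG6 = 184.080°
dₓₜ = R·arcsin(sin δ₁₃ · sin(θ₁₃ − θ₁₂)) = 6371·arcsin(0.40679·sin(116.369°)) = 2376.781 km
|dₓₜ| = 2376.781 km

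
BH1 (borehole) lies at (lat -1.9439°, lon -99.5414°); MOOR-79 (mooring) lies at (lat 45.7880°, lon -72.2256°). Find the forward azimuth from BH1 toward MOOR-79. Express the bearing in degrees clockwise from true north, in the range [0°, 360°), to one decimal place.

Δλ = 27.3158°
y = sin Δλ · cos φ₂ = 0.319994
x = cos φ₁ sin φ₂ − sin φ₁ cos φ₂ cos Δλ = 0.737368
θ = atan2(y, x) = 23.4593° → 23.4593° (mod 360°)

23.5°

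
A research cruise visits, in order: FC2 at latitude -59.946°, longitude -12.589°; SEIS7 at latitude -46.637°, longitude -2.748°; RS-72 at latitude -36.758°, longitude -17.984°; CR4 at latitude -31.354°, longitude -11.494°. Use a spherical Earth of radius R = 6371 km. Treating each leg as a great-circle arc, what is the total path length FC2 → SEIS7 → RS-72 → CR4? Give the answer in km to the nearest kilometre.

FC2→SEIS7: c = 0.253331 rad, d = 1613.97 km
SEIS7→RS-72: c = 0.262142 rad, d = 1670.10 km
RS-72→CR4: c = 0.132982 rad, d = 847.23 km
Total = 1613.97 + 1670.10 + 847.23 = 4131.30 km

4131 km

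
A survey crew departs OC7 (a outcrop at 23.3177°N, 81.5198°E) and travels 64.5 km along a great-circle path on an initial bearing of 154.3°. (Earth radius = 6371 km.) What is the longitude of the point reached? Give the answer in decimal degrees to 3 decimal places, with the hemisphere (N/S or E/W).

81.793°E

δ = d/R = 64.5/6371 = 0.010124 rad
φ₂ = arcsin(sin φ₁ cos δ + cos φ₁ sin δ cos θ)
   = arcsin(0.39583·0.99995 + 0.91832·0.01012·-0.90108) = 22.79478°
λ₂ = λ₁ + atan2(sin θ sin δ cos φ₁, cos δ − sin φ₁ sin φ₂) = 81.79266°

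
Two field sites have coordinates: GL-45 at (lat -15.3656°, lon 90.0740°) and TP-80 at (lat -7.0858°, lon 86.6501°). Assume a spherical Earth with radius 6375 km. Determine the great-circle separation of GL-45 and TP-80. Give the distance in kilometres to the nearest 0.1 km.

Δφ = 8.2798°,  Δλ = -3.4239°
a = sin²(Δφ/2) + cos φ₁ cos φ₂ sin²(Δλ/2) = 0.006066
c = 2·arcsin(√a) = 0.155923 rad = 8.9337°
d = R·c = 6375 × 0.155923 = 994.0 km

994.0 km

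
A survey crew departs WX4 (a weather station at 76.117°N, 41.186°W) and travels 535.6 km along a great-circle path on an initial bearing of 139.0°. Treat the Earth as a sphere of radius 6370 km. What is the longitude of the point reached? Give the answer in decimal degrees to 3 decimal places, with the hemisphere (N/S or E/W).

30.800°W

δ = d/R = 535.6/6370 = 0.084082 rad
φ₂ = arcsin(sin φ₁ cos δ + cos φ₁ sin δ cos θ)
   = arcsin(0.97079·0.99647 + 0.23994·0.08398·-0.75471) = 72.20389°
λ₂ = λ₁ + atan2(sin θ sin δ cos φ₁, cos δ − sin φ₁ sin φ₂) = -30.80023°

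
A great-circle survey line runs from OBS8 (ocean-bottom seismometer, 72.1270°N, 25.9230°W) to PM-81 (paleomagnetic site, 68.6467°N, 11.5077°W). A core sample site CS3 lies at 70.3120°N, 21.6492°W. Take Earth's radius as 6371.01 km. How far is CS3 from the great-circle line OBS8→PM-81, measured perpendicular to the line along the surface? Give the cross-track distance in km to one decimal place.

δ₁₃ = central angle OBS8→CS3 = 0.039732 rad  (haversine)
θ₁₃ = bearing OBS8→CS3 = 140.797°,  θ₁₂ = bearing OBS8→PM-81 = 118.781°
dₓₜ = R·arcsin(sin δ₁₃ · sin(θ₁₃ − θ₁₂)) = 6371.01·arcsin(0.03972·sin(22.016°)) = 94.869 km
|dₓₜ| = 94.869 km

94.9 km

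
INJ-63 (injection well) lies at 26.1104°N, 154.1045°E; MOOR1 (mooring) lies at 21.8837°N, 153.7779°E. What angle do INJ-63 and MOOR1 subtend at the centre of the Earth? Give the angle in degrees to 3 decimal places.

4.237°

Δφ = -4.2267°,  Δλ = -0.3266°
a = sin²(Δφ/2) + cos φ₁ cos φ₂ sin²(Δλ/2) = 0.001367
c = 2·arcsin(√a) = 0.073953 rad = 4.2372°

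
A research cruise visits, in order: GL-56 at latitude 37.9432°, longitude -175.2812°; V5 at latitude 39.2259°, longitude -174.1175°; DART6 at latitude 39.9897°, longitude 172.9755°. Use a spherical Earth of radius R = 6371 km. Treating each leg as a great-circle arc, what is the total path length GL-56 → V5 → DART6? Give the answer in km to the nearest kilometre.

GL-56→V5: c = 0.027445 rad, d = 174.85 km
V5→DART6: c = 0.173912 rad, d = 1107.99 km
Total = 174.85 + 1107.99 = 1282.84 km

1283 km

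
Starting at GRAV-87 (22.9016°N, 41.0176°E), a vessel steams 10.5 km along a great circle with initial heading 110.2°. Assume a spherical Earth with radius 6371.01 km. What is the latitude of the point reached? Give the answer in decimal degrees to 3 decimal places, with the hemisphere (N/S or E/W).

22.869°N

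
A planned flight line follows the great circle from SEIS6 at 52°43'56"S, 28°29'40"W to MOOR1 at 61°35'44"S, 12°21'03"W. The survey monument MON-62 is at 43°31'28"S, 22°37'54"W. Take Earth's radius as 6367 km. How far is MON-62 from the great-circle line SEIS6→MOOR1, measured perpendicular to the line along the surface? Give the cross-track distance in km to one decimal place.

991.4 km

SEIS6: φ = -52.73222°, λ = -28.49444°
MOOR1: φ = -61.59556°, λ = -12.35083°
MON-62: φ = -43.52444°, λ = -22.63167°
δ₁₃ = central angle SEIS6→MON-62 = 0.174474 rad  (haversine)
θ₁₃ = bearing SEIS6→MON-62 = 25.256°,  θ₁₂ = bearing SEIS6→MOOR1 = 141.953°
dₓₜ = R·arcsin(sin δ₁₃ · sin(θ₁₃ − θ₁₂)) = 6367·arcsin(0.17359·sin(-116.697°)) = -991.423 km
|dₓₜ| = 991.423 km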